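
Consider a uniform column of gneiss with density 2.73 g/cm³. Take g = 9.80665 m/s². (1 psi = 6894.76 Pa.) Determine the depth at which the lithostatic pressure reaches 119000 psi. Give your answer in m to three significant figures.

h = P/(ρg) = 119000 psi / (2730 kg/m³ × 9.80665 m/s²) = 8.205×10^8 Pa / 26772 Pa/m = 30647 m

30600 m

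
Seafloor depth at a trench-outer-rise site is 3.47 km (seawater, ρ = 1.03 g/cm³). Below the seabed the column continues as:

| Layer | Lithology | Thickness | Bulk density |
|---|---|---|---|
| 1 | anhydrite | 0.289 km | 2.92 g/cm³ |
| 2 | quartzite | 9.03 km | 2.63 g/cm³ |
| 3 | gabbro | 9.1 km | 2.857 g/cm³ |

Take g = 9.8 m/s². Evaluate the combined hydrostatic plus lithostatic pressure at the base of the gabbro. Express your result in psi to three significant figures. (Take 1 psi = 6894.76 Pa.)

77000 psi

seawater: 1030 kg/m³ × 9.8 m/s² × 3470 m = 3.503×10^7 Pa = 5080 psi
anhydrite: 2920 kg/m³ × 9.8 m/s² × 289 m = 8.270×10^6 Pa = 1199 psi
quartzite: 2630 kg/m³ × 9.8 m/s² × 9030 m = 2.327×10^8 Pa = 33756 psi
gabbro: 2857 kg/m³ × 9.8 m/s² × 9100 m = 2.548×10^8 Pa = 36954 psi
Total = 5080 + 1199 + 33756 + 36954 = 76989 psi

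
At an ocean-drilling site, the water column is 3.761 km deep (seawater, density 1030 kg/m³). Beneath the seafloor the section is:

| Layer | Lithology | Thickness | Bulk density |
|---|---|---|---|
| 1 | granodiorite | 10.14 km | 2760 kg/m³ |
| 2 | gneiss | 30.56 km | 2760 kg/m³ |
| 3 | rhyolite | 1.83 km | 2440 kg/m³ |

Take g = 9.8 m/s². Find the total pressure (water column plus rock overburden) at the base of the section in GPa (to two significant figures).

1.2 GPa

seawater: 1030 kg/m³ × 9.8 m/s² × 3761 m = 3.796×10^7 Pa = 0.03796 GPa
granodiorite: 2760 kg/m³ × 9.8 m/s² × 10140 m = 2.743×10^8 Pa = 0.2743 GPa
gneiss: 2760 kg/m³ × 9.8 m/s² × 30560 m = 8.266×10^8 Pa = 0.8266 GPa
rhyolite: 2440 kg/m³ × 9.8 m/s² × 1830 m = 4.376×10^7 Pa = 0.04376 GPa
Total = 0.03796 + 0.2743 + 0.8266 + 0.04376 = 1.1826 GPa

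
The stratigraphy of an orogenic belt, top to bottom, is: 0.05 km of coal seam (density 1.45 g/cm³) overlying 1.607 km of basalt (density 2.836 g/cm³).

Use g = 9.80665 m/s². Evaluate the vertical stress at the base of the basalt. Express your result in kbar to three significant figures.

coal seam: 1450 kg/m³ × 9.80665 m/s² × 50 m = 7.110×10^5 Pa = 7.110×10^-3 kbar
basalt: 2836 kg/m³ × 9.80665 m/s² × 1607 m = 4.469×10^7 Pa = 0.4469 kbar
Total = 7.110×10^-3 + 0.4469 = 0.45404 kbar

0.454 kbar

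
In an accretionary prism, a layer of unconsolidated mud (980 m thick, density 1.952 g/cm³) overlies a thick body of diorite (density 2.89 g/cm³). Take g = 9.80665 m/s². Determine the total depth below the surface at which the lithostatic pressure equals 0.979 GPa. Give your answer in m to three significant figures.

34900 m

Pressure at base of upper layers: 1952×9.80665×980 = 1.876×10^7 Pa = 0.01876 GPa
Remaining pressure to be supplied by diorite: 9.790×10^8 − 1.876×10^7 = 9.602×10^8 Pa
Additional depth in diorite = 9.602×10^8 Pa / (2890 kg/m³ × 9.80665 m/s²) = 33881 m
Total depth = 980 m + 33881 m = 34861 m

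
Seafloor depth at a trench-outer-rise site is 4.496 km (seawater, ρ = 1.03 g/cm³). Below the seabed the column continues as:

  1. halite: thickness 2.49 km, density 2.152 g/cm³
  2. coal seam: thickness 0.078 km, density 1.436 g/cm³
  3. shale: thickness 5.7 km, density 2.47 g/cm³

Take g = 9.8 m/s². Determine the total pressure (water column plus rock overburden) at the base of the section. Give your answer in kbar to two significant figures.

seawater: 1030 kg/m³ × 9.8 m/s² × 4496 m = 4.538×10^7 Pa = 0.4538 kbar
halite: 2152 kg/m³ × 9.8 m/s² × 2490 m = 5.251×10^7 Pa = 0.5251 kbar
coal seam: 1436 kg/m³ × 9.8 m/s² × 78 m = 1.098×10^6 Pa = 0.01098 kbar
shale: 2470 kg/m³ × 9.8 m/s² × 5700 m = 1.380×10^8 Pa = 1.380 kbar
Total = 0.4538 + 0.5251 + 0.01098 + 1.380 = 2.3697 kbar

2.4 kbar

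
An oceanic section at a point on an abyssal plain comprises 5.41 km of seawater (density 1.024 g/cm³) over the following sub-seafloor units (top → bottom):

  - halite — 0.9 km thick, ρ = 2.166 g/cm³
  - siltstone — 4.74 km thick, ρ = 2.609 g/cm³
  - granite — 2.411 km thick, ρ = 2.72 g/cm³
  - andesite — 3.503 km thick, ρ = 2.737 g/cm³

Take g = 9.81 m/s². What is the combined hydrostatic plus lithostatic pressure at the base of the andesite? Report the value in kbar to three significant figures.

seawater: 1024 kg/m³ × 9.81 m/s² × 5410 m = 5.435×10^7 Pa = 0.5435 kbar
halite: 2166 kg/m³ × 9.81 m/s² × 900 m = 1.912×10^7 Pa = 0.1912 kbar
siltstone: 2609 kg/m³ × 9.81 m/s² × 4740 m = 1.213×10^8 Pa = 1.213 kbar
granite: 2720 kg/m³ × 9.81 m/s² × 2411 m = 6.433×10^7 Pa = 0.6433 kbar
andesite: 2737 kg/m³ × 9.81 m/s² × 3503 m = 9.406×10^7 Pa = 0.9406 kbar
Total = 0.5435 + 0.1912 + 1.213 + 0.6433 + 0.9406 = 3.5318 kbar

3.53 kbar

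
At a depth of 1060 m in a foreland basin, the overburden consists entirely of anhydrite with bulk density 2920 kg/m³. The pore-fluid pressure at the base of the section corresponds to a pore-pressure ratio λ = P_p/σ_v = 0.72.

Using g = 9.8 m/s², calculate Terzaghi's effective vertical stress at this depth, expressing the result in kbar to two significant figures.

Overburden (lithostatic) stress σ_v:
anhydrite: 2920 kg/m³ × 9.8 m/s² × 1060 m = 3.033×10^7 Pa = 30.33 MPa
Pore pressure P_p = λ·σ_v = 0.72 × 30.33 MPa = 21.84 MPa
Effective stress σ' = σ_v − P_p = 30.33 − 21.84 = 8.4932 MPa = 0.084932 kbar

0.085 kbar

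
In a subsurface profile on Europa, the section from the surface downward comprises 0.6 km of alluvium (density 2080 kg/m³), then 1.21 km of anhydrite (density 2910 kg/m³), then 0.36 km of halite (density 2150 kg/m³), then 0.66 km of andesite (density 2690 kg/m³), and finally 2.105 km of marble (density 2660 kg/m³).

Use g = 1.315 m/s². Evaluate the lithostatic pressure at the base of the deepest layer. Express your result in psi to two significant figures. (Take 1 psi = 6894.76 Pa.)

alluvium: 2080 kg/m³ × 1.315 m/s² × 600 m = 1.641×10^6 Pa = 238.0 psi
anhydrite: 2910 kg/m³ × 1.315 m/s² × 1210 m = 4.630×10^6 Pa = 671.6 psi
halite: 2150 kg/m³ × 1.315 m/s² × 360 m = 1.018×10^6 Pa = 147.6 psi
andesite: 2690 kg/m³ × 1.315 m/s² × 660 m = 2.335×10^6 Pa = 338.6 psi
marble: 2660 kg/m³ × 1.315 m/s² × 2105 m = 7.363×10^6 Pa = 1068 psi
Total = 238.0 + 671.6 + 147.6 + 338.6 + 1068 = 2463.7 psi

2500 psi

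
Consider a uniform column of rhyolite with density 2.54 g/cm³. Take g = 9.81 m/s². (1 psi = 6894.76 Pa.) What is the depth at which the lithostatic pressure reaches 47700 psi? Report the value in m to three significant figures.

h = P/(ρg) = 47700 psi / (2540 kg/m³ × 9.81 m/s²) = 3.289×10^8 Pa / 24917 Pa/m = 13199 m

13200 m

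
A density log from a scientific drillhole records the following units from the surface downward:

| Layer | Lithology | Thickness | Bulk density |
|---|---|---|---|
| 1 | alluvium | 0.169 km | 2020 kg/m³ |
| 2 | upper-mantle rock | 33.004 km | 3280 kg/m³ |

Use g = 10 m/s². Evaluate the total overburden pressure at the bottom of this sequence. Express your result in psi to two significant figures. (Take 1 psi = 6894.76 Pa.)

alluvium: 2020 kg/m³ × 10 m/s² × 169 m = 3.414×10^6 Pa = 495.1 psi
upper-mantle rock: 3280 kg/m³ × 10 m/s² × 33004 m = 1.083×10^9 Pa = 1.570×10^5 psi
Total = 495.1 + 1.570×10^5 = 1.5750×10^5 psi

160000 psi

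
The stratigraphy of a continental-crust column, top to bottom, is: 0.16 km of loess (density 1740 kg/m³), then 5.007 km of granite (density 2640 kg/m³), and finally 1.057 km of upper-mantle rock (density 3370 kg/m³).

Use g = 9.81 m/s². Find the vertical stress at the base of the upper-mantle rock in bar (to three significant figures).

1670 bar

loess: 1740 kg/m³ × 9.81 m/s² × 160 m = 2.731×10^6 Pa = 27.31 bar
granite: 2640 kg/m³ × 9.81 m/s² × 5007 m = 1.297×10^8 Pa = 1297 bar
upper-mantle rock: 3370 kg/m³ × 9.81 m/s² × 1057 m = 3.494×10^7 Pa = 349.4 bar
Total = 27.31 + 1297 + 349.4 = 1673.5 bar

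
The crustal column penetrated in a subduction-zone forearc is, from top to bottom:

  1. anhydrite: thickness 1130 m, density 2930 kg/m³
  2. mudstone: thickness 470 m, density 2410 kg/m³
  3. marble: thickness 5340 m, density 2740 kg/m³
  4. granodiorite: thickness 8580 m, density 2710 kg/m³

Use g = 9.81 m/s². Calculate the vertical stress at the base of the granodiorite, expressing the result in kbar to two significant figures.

anhydrite: 2930 kg/m³ × 9.81 m/s² × 1130 m = 3.248×10^7 Pa = 0.3248 kbar
mudstone: 2410 kg/m³ × 9.81 m/s² × 470 m = 1.111×10^7 Pa = 0.1111 kbar
marble: 2740 kg/m³ × 9.81 m/s² × 5340 m = 1.435×10^8 Pa = 1.435 kbar
granodiorite: 2710 kg/m³ × 9.81 m/s² × 8580 m = 2.281×10^8 Pa = 2.281 kbar
Total = 0.3248 + 0.1111 + 1.435 + 2.281 = 4.1523 kbar

4.2 kbar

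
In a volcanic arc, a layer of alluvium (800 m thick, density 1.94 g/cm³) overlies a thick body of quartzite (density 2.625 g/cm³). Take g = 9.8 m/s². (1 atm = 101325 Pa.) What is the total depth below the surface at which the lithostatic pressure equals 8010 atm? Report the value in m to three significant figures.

31800 m

Pressure at base of upper layers: 1940×9.8×800 = 1.521×10^7 Pa = 150.1 atm
Remaining pressure to be supplied by quartzite: 8.116×10^8 − 1.521×10^7 = 7.964×10^8 Pa
Additional depth in quartzite = 7.964×10^8 Pa / (2625 kg/m³ × 9.8 m/s²) = 30958 m
Total depth = 800 m + 30958 m = 31758 m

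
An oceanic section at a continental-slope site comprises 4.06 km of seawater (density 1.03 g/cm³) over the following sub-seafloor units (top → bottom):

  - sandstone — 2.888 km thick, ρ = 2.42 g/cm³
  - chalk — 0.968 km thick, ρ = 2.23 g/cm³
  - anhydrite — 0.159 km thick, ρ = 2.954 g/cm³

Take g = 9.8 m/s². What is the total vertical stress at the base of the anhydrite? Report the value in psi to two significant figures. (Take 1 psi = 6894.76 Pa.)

20000 psi

seawater: 1030 kg/m³ × 9.8 m/s² × 4060 m = 4.098×10^7 Pa = 5944 psi
sandstone: 2420 kg/m³ × 9.8 m/s² × 2888 m = 6.849×10^7 Pa = 9934 psi
chalk: 2230 kg/m³ × 9.8 m/s² × 968 m = 2.115×10^7 Pa = 3068 psi
anhydrite: 2954 kg/m³ × 9.8 m/s² × 159 m = 4.603×10^6 Pa = 667.6 psi
Total = 5944 + 9934 + 3068 + 667.6 = 19614 psi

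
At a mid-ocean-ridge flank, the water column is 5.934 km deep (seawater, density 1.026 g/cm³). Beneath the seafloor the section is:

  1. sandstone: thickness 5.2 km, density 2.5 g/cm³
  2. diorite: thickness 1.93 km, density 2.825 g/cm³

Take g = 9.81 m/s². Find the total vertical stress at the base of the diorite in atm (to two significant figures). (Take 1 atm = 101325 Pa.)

2400 atm

seawater: 1026 kg/m³ × 9.81 m/s² × 5934 m = 5.973×10^7 Pa = 589.5 atm
sandstone: 2500 kg/m³ × 9.81 m/s² × 5200 m = 1.275×10^8 Pa = 1259 atm
diorite: 2825 kg/m³ × 9.81 m/s² × 1930 m = 5.349×10^7 Pa = 527.9 atm
Total = 589.5 + 1259 + 527.9 = 2375.9 atm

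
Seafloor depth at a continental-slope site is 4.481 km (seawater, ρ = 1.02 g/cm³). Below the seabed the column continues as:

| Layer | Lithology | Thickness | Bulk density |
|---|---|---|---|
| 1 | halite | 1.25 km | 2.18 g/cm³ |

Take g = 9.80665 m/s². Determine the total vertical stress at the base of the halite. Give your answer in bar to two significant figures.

seawater: 1020 kg/m³ × 9.80665 m/s² × 4481 m = 4.482×10^7 Pa = 448.2 bar
halite: 2180 kg/m³ × 9.80665 m/s² × 1250 m = 2.672×10^7 Pa = 267.2 bar
Total = 448.2 + 267.2 = 715.46 bar

720 bar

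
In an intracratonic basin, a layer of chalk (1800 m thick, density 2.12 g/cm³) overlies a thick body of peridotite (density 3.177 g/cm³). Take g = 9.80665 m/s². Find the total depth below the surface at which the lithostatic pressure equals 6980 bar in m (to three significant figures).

Pressure at base of upper layers: 2120×9.80665×1800 = 3.742×10^7 Pa = 374.2 bar
Remaining pressure to be supplied by peridotite: 6.980×10^8 − 3.742×10^7 = 6.606×10^8 Pa
Additional depth in peridotite = 6.606×10^8 Pa / (3177 kg/m³ × 9.80665 m/s²) = 21202 m
Total depth = 1800 m + 21202 m = 23002 m

23000 m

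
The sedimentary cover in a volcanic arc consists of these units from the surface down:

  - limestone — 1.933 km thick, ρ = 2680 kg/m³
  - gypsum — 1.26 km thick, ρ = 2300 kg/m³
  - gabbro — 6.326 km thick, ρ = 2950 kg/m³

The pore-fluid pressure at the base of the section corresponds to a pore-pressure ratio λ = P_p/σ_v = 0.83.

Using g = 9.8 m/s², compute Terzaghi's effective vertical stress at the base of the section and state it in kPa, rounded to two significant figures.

Overburden (lithostatic) stress σ_v:
limestone: 2680 kg/m³ × 9.8 m/s² × 1933 m = 5.077×10^7 Pa = 50.77 MPa
gypsum: 2300 kg/m³ × 9.8 m/s² × 1260 m = 2.840×10^7 Pa = 28.40 MPa
gabbro: 2950 kg/m³ × 9.8 m/s² × 6326 m = 1.829×10^8 Pa = 182.9 MPa
Total = 50.77 + 28.40 + 182.9 = 262.05 MPa
Pore pressure P_p = λ·σ_v = 0.83 × 262.1 MPa = 217.5 MPa
Effective stress σ' = σ_v − P_p = 262.1 − 217.5 = 44.549 MPa = 44549 kPa

45000 kPa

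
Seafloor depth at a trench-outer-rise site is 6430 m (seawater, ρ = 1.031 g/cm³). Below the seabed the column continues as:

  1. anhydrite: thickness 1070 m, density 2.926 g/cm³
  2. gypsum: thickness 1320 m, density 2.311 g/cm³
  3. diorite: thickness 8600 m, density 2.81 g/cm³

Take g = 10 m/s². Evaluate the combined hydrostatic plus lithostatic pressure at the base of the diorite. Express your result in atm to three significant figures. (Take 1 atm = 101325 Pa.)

3650 atm

seawater: 1031 kg/m³ × 10 m/s² × 6430 m = 6.629×10^7 Pa = 654.3 atm
anhydrite: 2926 kg/m³ × 10 m/s² × 1070 m = 3.131×10^7 Pa = 309.0 atm
gypsum: 2311 kg/m³ × 10 m/s² × 1320 m = 3.051×10^7 Pa = 301.1 atm
diorite: 2810 kg/m³ × 10 m/s² × 8600 m = 2.417×10^8 Pa = 2385 atm
Total = 654.3 + 309.0 + 301.1 + 2385 = 3649.3 atm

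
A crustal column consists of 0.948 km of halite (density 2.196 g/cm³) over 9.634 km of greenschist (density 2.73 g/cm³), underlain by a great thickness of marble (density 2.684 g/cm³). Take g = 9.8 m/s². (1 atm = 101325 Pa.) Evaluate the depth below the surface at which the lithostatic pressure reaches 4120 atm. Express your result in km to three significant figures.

Pressure at base of upper layers: 2196×9.8×948 + 2730×9.8×9634 = 2.781×10^8 Pa = 2745 atm
Remaining pressure to be supplied by marble: 4.175×10^8 − 2.781×10^8 = 1.393×10^8 Pa
Additional depth in marble = 1.393×10^8 Pa / (2684 kg/m³ × 9.8 m/s²) = 5296.3 m
Total depth = 10582 m + 5296.3 m = 15878 m
= 15.878 km

15.9 km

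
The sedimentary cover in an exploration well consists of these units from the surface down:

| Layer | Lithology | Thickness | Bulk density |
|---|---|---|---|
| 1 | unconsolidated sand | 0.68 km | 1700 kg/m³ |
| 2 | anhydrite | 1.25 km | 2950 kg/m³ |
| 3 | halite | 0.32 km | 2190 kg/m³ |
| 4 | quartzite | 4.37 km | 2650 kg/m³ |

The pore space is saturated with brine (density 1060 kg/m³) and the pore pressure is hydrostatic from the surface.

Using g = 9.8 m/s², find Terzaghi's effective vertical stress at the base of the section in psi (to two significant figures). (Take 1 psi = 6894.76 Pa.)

14000 psi

Overburden (lithostatic) stress σ_v:
unconsolidated sand: 1700 kg/m³ × 9.8 m/s² × 680 m = 1.133×10^7 Pa = 11.33 MPa
anhydrite: 2950 kg/m³ × 9.8 m/s² × 1250 m = 3.614×10^7 Pa = 36.14 MPa
halite: 2190 kg/m³ × 9.8 m/s² × 320 m = 6.868×10^6 Pa = 6.868 MPa
quartzite: 2650 kg/m³ × 9.8 m/s² × 4370 m = 1.135×10^8 Pa = 113.5 MPa
Total = 11.33 + 36.14 + 6.868 + 113.5 = 167.82 MPa
Pore pressure P_p = 1060 kg/m³ × 9.8 m/s² × 6620 m = 6.877×10^7 Pa = 68.77 MPa
Effective stress σ' = σ_v − P_p = 167.8 − 68.77 = 99.054 MPa = 14367 psi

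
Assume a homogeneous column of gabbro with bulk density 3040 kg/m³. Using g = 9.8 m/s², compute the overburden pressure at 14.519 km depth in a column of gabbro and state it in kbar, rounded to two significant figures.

gabbro: 3040 kg/m³ × 9.8 m/s² × 14519 m = 4.326×10^8 Pa = 4.326 kbar

4.3 kbar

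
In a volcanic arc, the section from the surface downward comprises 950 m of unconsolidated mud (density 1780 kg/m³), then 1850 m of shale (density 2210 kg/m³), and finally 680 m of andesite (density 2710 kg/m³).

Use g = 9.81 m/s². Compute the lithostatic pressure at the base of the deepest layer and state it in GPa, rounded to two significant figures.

unconsolidated mud: 1780 kg/m³ × 9.81 m/s² × 950 m = 1.659×10^7 Pa = 0.01659 GPa
shale: 2210 kg/m³ × 9.81 m/s² × 1850 m = 4.011×10^7 Pa = 0.04011 GPa
andesite: 2710 kg/m³ × 9.81 m/s² × 680 m = 1.808×10^7 Pa = 0.01808 GPa
Total = 0.01659 + 0.04011 + 0.01808 = 0.074775 GPa

0.075 GPa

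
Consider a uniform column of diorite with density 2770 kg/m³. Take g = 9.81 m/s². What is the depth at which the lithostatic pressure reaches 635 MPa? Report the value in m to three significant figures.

h = P/(ρg) = 635 MPa / (2770 kg/m³ × 9.81 m/s²) = 6.350×10^8 Pa / 27174 Pa/m = 23368 m

23400 m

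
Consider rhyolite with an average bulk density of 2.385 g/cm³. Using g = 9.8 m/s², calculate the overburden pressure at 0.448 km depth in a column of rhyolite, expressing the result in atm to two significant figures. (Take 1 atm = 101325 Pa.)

100 atm

rhyolite: 2385 kg/m³ × 9.8 m/s² × 448 m = 1.047×10^7 Pa = 103.3 atm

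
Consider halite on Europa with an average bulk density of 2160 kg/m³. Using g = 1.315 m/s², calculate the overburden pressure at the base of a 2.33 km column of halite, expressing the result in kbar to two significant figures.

0.066 kbar

halite: 2160 kg/m³ × 1.315 m/s² × 2330 m = 6.618×10^6 Pa = 0.06618 kbar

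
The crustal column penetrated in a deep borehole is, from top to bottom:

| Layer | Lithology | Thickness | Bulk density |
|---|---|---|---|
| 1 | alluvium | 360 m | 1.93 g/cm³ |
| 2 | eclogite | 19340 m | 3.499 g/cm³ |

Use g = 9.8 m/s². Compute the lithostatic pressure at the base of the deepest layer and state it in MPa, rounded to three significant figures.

alluvium: 1930 kg/m³ × 9.8 m/s² × 360 m = 6.809×10^6 Pa = 6.809 MPa
eclogite: 3499 kg/m³ × 9.8 m/s² × 19340 m = 6.632×10^8 Pa = 663.2 MPa
Total = 6.809 + 663.2 = 669.98 MPa

670 MPa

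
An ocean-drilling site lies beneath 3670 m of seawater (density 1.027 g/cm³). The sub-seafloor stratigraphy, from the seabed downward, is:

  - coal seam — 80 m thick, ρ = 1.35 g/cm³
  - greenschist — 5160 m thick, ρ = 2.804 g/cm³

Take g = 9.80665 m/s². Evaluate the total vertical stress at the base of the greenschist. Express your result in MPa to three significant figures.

seawater: 1027 kg/m³ × 9.80665 m/s² × 3670 m = 3.696×10^7 Pa = 36.96 MPa
coal seam: 1350 kg/m³ × 9.80665 m/s² × 80 m = 1.059×10^6 Pa = 1.059 MPa
greenschist: 2804 kg/m³ × 9.80665 m/s² × 5160 m = 1.419×10^8 Pa = 141.9 MPa
Total = 36.96 + 1.059 + 141.9 = 179.91 MPa

180 MPa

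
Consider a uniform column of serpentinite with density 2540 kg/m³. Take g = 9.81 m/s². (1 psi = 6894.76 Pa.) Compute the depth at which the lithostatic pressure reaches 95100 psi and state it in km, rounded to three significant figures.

h = P/(ρg) = 95100 psi / (2540 kg/m³ × 9.81 m/s²) = 6.557×10^8 Pa / 24917 Pa/m = 26315 m
= 26.315 km

26.3 km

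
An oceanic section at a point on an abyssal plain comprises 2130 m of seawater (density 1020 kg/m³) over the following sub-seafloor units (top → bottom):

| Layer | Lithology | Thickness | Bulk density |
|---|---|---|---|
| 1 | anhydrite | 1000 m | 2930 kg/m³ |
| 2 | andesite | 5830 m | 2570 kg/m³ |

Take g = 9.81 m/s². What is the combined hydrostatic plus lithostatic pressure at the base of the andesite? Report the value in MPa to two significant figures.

seawater: 1020 kg/m³ × 9.81 m/s² × 2130 m = 2.131×10^7 Pa = 21.31 MPa
anhydrite: 2930 kg/m³ × 9.81 m/s² × 1000 m = 2.874×10^7 Pa = 28.74 MPa
andesite: 2570 kg/m³ × 9.81 m/s² × 5830 m = 1.470×10^8 Pa = 147.0 MPa
Total = 21.31 + 28.74 + 147.0 = 197.04 MPa

200 MPa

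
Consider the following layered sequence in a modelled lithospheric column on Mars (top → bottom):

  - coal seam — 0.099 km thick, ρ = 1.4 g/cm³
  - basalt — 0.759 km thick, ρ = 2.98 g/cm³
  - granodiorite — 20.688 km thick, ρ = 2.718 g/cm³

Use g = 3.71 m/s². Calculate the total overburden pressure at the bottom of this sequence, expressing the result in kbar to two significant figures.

coal seam: 1400 kg/m³ × 3.71 m/s² × 99 m = 5.142×10^5 Pa = 5.142×10^-3 kbar
basalt: 2980 kg/m³ × 3.71 m/s² × 759 m = 8.391×10^6 Pa = 0.08391 kbar
granodiorite: 2718 kg/m³ × 3.71 m/s² × 20688 m = 2.086×10^8 Pa = 2.086 kbar
Total = 5.142×10^-3 + 0.08391 + 2.086 = 2.1752 kbar

2.2 kbar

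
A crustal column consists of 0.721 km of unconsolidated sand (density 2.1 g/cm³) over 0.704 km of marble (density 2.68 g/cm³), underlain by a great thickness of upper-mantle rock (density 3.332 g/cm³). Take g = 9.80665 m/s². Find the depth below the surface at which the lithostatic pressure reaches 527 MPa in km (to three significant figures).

16.5 km

Pressure at base of upper layers: 2100×9.80665×721 + 2680×9.80665×704 = 3.335×10^7 Pa = 33.35 MPa
Remaining pressure to be supplied by upper-mantle rock: 5.270×10^8 − 3.335×10^7 = 4.936×10^8 Pa
Additional depth in upper-mantle rock = 4.936×10^8 Pa / (3332 kg/m³ × 9.80665 m/s²) = 15108 m
Total depth = 1425 m + 15108 m = 16533 m
= 16.533 km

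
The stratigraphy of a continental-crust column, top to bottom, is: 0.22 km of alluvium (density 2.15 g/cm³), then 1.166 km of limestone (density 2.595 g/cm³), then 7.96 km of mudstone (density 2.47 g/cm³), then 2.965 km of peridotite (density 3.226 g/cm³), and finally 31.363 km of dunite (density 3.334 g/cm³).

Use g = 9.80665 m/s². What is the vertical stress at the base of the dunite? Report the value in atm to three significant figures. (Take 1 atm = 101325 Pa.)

alluvium: 2150 kg/m³ × 9.80665 m/s² × 220 m = 4.639×10^6 Pa = 45.78 atm
limestone: 2595 kg/m³ × 9.80665 m/s² × 1166 m = 2.967×10^7 Pa = 292.8 atm
mudstone: 2470 kg/m³ × 9.80665 m/s² × 7960 m = 1.928×10^8 Pa = 1903 atm
peridotite: 3226 kg/m³ × 9.80665 m/s² × 2965 m = 9.380×10^7 Pa = 925.7 atm
dunite: 3334 kg/m³ × 9.80665 m/s² × 31363 m = 1.025×10^9 Pa = 10120 atm
Total = 45.78 + 292.8 + 1903 + 925.7 + 10120 = 13287 atm

13300 atm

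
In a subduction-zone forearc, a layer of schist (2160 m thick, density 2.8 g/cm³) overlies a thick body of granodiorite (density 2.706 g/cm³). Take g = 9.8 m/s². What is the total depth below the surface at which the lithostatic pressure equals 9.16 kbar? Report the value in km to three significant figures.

34.5 km

Pressure at base of upper layers: 2800×9.8×2160 = 5.927×10^7 Pa = 0.5927 kbar
Remaining pressure to be supplied by granodiorite: 9.160×10^8 − 5.927×10^7 = 8.567×10^8 Pa
Additional depth in granodiorite = 8.567×10^8 Pa / (2706 kg/m³ × 9.8 m/s²) = 32306 m
Total depth = 2160 m + 32306 m = 34466 m
= 34.466 km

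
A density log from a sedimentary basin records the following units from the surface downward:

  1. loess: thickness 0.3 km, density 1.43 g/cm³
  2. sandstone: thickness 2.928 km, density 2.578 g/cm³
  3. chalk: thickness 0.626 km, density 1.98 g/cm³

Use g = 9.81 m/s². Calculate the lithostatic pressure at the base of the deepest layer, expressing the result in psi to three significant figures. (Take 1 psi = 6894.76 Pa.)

13100 psi

loess: 1430 kg/m³ × 9.81 m/s² × 300 m = 4.208×10^6 Pa = 610.4 psi
sandstone: 2578 kg/m³ × 9.81 m/s² × 2928 m = 7.405×10^7 Pa = 10740 psi
chalk: 1980 kg/m³ × 9.81 m/s² × 626 m = 1.216×10^7 Pa = 1764 psi
Total = 610.4 + 10740 + 1764 = 13114 psi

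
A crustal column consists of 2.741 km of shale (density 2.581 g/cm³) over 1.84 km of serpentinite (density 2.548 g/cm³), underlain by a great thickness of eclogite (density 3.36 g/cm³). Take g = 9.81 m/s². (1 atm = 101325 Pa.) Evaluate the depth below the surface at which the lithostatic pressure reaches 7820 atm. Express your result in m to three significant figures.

25100 m

Pressure at base of upper layers: 2581×9.81×2741 + 2548×9.81×1840 = 1.154×10^8 Pa = 1139 atm
Remaining pressure to be supplied by eclogite: 7.924×10^8 − 1.154×10^8 = 6.770×10^8 Pa
Additional depth in eclogite = 6.770×10^8 Pa / (3360 kg/m³ × 9.81 m/s²) = 20538 m
Total depth = 4581 m + 20538 m = 25119 m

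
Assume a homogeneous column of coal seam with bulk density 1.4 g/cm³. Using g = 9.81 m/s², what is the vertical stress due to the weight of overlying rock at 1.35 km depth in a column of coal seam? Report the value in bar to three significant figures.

coal seam: 1400 kg/m³ × 9.81 m/s² × 1350 m = 1.854×10^7 Pa = 185.4 bar

185 bar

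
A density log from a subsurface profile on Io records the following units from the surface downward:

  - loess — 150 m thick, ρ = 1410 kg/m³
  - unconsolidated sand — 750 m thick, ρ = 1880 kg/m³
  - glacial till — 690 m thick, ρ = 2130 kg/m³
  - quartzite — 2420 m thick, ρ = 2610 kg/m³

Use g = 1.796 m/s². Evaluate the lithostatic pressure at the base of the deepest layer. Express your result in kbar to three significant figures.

0.169 kbar

loess: 1410 kg/m³ × 1.796 m/s² × 150 m = 3.799×10^5 Pa = 3.799×10^-3 kbar
unconsolidated sand: 1880 kg/m³ × 1.796 m/s² × 750 m = 2.532×10^6 Pa = 0.02532 kbar
glacial till: 2130 kg/m³ × 1.796 m/s² × 690 m = 2.640×10^6 Pa = 0.02640 kbar
quartzite: 2610 kg/m³ × 1.796 m/s² × 2420 m = 1.134×10^7 Pa = 0.1134 kbar
Total = 3.799×10^-3 + 0.02532 + 0.02640 + 0.1134 = 0.16896 kbar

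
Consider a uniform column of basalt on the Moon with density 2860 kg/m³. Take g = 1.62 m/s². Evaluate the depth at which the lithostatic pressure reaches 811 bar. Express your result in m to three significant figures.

17500 m

h = P/(ρg) = 811 bar / (2860 kg/m³ × 1.62 m/s²) = 8.110×10^7 Pa / 4633.2 Pa/m = 17504 m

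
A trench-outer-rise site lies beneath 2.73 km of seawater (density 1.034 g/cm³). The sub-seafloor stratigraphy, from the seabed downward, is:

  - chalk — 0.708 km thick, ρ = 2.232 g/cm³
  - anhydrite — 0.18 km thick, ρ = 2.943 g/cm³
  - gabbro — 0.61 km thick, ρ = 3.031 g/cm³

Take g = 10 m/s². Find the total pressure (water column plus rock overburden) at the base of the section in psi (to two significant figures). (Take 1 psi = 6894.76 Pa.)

seawater: 1034 kg/m³ × 10 m/s² × 2730 m = 2.823×10^7 Pa = 4094 psi
chalk: 2232 kg/m³ × 10 m/s² × 708 m = 1.580×10^7 Pa = 2292 psi
anhydrite: 2943 kg/m³ × 10 m/s² × 180 m = 5.297×10^6 Pa = 768.3 psi
gabbro: 3031 kg/m³ × 10 m/s² × 610 m = 1.849×10^7 Pa = 2682 psi
Total = 4094 + 2292 + 768.3 + 2682 = 9836.1 psi

9800 psi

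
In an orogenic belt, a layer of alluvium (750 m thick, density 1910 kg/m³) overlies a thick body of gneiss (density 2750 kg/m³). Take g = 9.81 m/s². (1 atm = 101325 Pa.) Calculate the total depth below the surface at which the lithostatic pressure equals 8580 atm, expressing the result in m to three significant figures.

32500 m

Pressure at base of upper layers: 1910×9.81×750 = 1.405×10^7 Pa = 138.7 atm
Remaining pressure to be supplied by gneiss: 8.694×10^8 − 1.405×10^7 = 8.553×10^8 Pa
Additional depth in gneiss = 8.553×10^8 Pa / (2750 kg/m³ × 9.81 m/s²) = 31705 m
Total depth = 750 m + 31705 m = 32455 m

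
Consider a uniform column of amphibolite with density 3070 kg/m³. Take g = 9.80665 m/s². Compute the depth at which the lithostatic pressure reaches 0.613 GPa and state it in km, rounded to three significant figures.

h = P/(ρg) = 0.613 GPa / (3070 kg/m³ × 9.80665 m/s²) = 6.130×10^8 Pa / 30106 Pa/m = 20361 m
= 20.361 km

20.4 km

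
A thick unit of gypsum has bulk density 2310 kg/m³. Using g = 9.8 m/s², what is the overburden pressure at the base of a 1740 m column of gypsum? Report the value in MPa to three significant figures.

gypsum: 2310 kg/m³ × 9.8 m/s² × 1740 m = 3.939×10^7 Pa = 39.39 MPa

39.4 MPa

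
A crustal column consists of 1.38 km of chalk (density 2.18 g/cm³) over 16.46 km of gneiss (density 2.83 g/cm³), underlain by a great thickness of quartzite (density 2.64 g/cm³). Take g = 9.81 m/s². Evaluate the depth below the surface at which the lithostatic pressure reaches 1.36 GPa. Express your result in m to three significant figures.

Pressure at base of upper layers: 2180×9.81×1380 + 2830×9.81×16460 = 4.865×10^8 Pa = 0.4865 GPa
Remaining pressure to be supplied by quartzite: 1.360×10^9 − 4.865×10^8 = 8.735×10^8 Pa
Additional depth in quartzite = 8.735×10^8 Pa / (2640 kg/m³ × 9.81 m/s²) = 33729 m
Total depth = 17840 m + 33729 m = 51569 m

51600 m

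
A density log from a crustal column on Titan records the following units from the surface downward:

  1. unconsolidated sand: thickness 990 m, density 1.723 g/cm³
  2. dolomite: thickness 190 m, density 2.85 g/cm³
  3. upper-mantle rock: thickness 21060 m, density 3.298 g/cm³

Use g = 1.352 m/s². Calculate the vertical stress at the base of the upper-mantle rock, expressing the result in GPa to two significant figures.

0.097 GPa

unconsolidated sand: 1723 kg/m³ × 1.352 m/s² × 990 m = 2.306×10^6 Pa = 2.306×10^-3 GPa
dolomite: 2850 kg/m³ × 1.352 m/s² × 190 m = 7.321×10^5 Pa = 7.321×10^-4 GPa
upper-mantle rock: 3298 kg/m³ × 1.352 m/s² × 21060 m = 9.390×10^7 Pa = 0.09390 GPa
Total = 2.306×10^-3 + 7.321×10^-4 + 0.09390 = 0.096943 GPa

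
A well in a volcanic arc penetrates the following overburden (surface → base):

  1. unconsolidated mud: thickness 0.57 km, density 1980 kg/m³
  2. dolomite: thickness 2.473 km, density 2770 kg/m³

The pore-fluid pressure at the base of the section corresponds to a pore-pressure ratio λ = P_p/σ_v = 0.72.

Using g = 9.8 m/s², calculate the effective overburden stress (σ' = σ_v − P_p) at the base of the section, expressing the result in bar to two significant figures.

Overburden (lithostatic) stress σ_v:
unconsolidated mud: 1980 kg/m³ × 9.8 m/s² × 570 m = 1.106×10^7 Pa = 11.06 MPa
dolomite: 2770 kg/m³ × 9.8 m/s² × 2473 m = 6.713×10^7 Pa = 67.13 MPa
Total = 11.06 + 67.13 = 78.192 MPa
Pore pressure P_p = λ·σ_v = 0.72 × 78.19 MPa = 56.30 MPa
Effective stress σ' = σ_v − P_p = 78.19 − 56.30 = 21.894 MPa = 218.94 bar

220 bar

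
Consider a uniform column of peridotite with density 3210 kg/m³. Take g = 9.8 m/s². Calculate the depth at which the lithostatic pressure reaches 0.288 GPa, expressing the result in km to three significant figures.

9.16 km

h = P/(ρg) = 0.288 GPa / (3210 kg/m³ × 9.8 m/s²) = 2.880×10^8 Pa / 31458 Pa/m = 9155.1 m
= 9.1551 km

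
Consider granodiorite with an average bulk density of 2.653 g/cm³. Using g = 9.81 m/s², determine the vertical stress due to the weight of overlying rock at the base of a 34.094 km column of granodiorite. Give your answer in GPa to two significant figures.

0.89 GPa

granodiorite: 2653 kg/m³ × 9.81 m/s² × 34094 m = 8.873×10^8 Pa = 0.8873 GPa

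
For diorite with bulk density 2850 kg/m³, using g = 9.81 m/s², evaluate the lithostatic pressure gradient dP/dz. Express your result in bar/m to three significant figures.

0.280 bar/m

dP/dz = ρg = 2850 kg/m³ × 9.81 m/s² = 27958 Pa/m
= 27958 Pa/m × (1 bar/m / 1.0000×10^5 Pa/m) = 0.27958 bar/m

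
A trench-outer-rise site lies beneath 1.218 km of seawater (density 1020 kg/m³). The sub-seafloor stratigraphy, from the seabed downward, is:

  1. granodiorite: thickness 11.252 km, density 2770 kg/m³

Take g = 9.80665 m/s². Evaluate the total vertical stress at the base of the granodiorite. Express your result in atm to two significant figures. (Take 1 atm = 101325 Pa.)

seawater: 1020 kg/m³ × 9.80665 m/s² × 1218 m = 1.218×10^7 Pa = 120.2 atm
granodiorite: 2770 kg/m³ × 9.80665 m/s² × 11252 m = 3.057×10^8 Pa = 3017 atm
Total = 120.2 + 3017 = 3136.8 atm

3100 atm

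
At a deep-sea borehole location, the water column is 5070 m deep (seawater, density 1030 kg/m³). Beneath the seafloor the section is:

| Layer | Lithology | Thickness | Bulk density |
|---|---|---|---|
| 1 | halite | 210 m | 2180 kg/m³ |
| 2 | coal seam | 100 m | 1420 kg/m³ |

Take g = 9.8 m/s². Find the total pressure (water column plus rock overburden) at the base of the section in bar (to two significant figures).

570 bar

seawater: 1030 kg/m³ × 9.8 m/s² × 5070 m = 5.118×10^7 Pa = 511.8 bar
halite: 2180 kg/m³ × 9.8 m/s² × 210 m = 4.486×10^6 Pa = 44.86 bar
coal seam: 1420 kg/m³ × 9.8 m/s² × 100 m = 1.392×10^6 Pa = 13.92 bar
Total = 511.8 + 44.86 + 13.92 = 570.55 bar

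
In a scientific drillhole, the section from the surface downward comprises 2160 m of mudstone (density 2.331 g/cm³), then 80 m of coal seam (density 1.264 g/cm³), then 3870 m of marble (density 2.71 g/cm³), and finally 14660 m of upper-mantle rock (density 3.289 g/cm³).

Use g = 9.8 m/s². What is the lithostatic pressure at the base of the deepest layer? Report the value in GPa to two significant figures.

mudstone: 2331 kg/m³ × 9.8 m/s² × 2160 m = 4.934×10^7 Pa = 0.04934 GPa
coal seam: 1264 kg/m³ × 9.8 m/s² × 80 m = 9.910×10^5 Pa = 9.910×10^-4 GPa
marble: 2710 kg/m³ × 9.8 m/s² × 3870 m = 1.028×10^8 Pa = 0.1028 GPa
upper-mantle rock: 3289 kg/m³ × 9.8 m/s² × 14660 m = 4.725×10^8 Pa = 0.4725 GPa
Total = 0.04934 + 9.910×10^-4 + 0.1028 + 0.4725 = 0.62564 GPa

0.63 GPa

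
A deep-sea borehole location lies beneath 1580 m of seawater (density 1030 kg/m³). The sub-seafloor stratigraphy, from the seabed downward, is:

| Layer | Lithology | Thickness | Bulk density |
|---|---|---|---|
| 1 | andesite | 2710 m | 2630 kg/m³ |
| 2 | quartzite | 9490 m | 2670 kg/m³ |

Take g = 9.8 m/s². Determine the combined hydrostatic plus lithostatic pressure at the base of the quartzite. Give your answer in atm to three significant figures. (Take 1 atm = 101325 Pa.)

seawater: 1030 kg/m³ × 9.8 m/s² × 1580 m = 1.595×10^7 Pa = 157.4 atm
andesite: 2630 kg/m³ × 9.8 m/s² × 2710 m = 6.985×10^7 Pa = 689.3 atm
quartzite: 2670 kg/m³ × 9.8 m/s² × 9490 m = 2.483×10^8 Pa = 2451 atm
Total = 157.4 + 689.3 + 2451 = 3297.4 atm

3300 atm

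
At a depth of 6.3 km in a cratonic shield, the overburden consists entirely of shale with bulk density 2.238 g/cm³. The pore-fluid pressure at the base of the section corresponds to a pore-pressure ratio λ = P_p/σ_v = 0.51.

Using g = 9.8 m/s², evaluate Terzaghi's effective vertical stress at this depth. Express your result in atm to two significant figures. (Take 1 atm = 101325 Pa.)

Overburden (lithostatic) stress σ_v:
shale: 2238 kg/m³ × 9.8 m/s² × 6300 m = 1.382×10^8 Pa = 138.2 MPa
Pore pressure P_p = λ·σ_v = 0.51 × 138.2 MPa = 70.47 MPa
Effective stress σ' = σ_v − P_p = 138.2 − 70.47 = 67.705 MPa = 668.20 atm

670 atm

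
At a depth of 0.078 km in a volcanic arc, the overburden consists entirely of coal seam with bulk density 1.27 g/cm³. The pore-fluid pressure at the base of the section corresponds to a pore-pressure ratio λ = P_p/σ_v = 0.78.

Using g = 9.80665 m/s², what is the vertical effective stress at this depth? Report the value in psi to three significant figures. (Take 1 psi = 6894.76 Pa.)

Overburden (lithostatic) stress σ_v:
coal seam: 1270 kg/m³ × 9.80665 m/s² × 78 m = 9.714×10^5 Pa = 0.9714 MPa
Pore pressure P_p = λ·σ_v = 0.78 × 0.9714 MPa = 0.7577 MPa
Effective stress σ' = σ_v − P_p = 0.9714 − 0.7577 = 0.21372 MPa = 30.997 psi

31.0 psi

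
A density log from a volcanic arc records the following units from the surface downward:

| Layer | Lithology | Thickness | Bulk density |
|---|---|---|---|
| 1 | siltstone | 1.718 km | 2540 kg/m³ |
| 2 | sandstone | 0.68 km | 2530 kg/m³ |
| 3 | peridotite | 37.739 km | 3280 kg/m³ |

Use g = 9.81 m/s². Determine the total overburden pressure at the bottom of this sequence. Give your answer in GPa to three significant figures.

1.27 GPa

siltstone: 2540 kg/m³ × 9.81 m/s² × 1718 m = 4.281×10^7 Pa = 0.04281 GPa
sandstone: 2530 kg/m³ × 9.81 m/s² × 680 m = 1.688×10^7 Pa = 0.01688 GPa
peridotite: 3280 kg/m³ × 9.81 m/s² × 37739 m = 1.214×10^9 Pa = 1.214 GPa
Total = 0.04281 + 0.01688 + 1.214 = 1.2740 GPa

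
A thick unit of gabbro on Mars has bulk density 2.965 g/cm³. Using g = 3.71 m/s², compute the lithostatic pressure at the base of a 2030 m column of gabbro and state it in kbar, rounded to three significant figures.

0.223 kbar

gabbro: 2965 kg/m³ × 3.71 m/s² × 2030 m = 2.233×10^7 Pa = 0.2233 kbar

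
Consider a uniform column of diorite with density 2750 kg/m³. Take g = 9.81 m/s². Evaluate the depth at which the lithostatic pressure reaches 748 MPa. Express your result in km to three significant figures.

h = P/(ρg) = 748 MPa / (2750 kg/m³ × 9.81 m/s²) = 7.480×10^8 Pa / 26978 Pa/m = 27727 m
= 27.727 km

27.7 km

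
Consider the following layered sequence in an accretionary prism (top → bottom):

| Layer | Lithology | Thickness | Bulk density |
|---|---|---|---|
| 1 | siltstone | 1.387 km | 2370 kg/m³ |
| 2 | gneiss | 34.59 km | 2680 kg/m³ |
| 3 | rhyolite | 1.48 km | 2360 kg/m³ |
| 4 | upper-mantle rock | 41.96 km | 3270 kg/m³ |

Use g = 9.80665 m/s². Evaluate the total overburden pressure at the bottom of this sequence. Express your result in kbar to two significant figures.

23 kbar

siltstone: 2370 kg/m³ × 9.80665 m/s² × 1387 m = 3.224×10^7 Pa = 0.3224 kbar
gneiss: 2680 kg/m³ × 9.80665 m/s² × 34590 m = 9.091×10^8 Pa = 9.091 kbar
rhyolite: 2360 kg/m³ × 9.80665 m/s² × 1480 m = 3.425×10^7 Pa = 0.3425 kbar
upper-mantle rock: 3270 kg/m³ × 9.80665 m/s² × 41960 m = 1.346×10^9 Pa = 13.46 kbar
Total = 0.3224 + 9.091 + 0.3425 + 13.46 = 23.211 kbar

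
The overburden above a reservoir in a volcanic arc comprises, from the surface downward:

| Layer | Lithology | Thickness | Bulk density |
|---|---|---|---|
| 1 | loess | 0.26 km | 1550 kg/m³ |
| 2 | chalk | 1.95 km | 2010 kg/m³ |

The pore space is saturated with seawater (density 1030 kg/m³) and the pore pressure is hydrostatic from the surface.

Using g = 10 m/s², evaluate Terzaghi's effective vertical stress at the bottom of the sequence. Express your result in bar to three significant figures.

205 bar

Overburden (lithostatic) stress σ_v:
loess: 1550 kg/m³ × 10 m/s² × 260 m = 4.030×10^6 Pa = 4.030 MPa
chalk: 2010 kg/m³ × 10 m/s² × 1950 m = 3.920×10^7 Pa = 39.20 MPa
Total = 4.030 + 39.20 = 43.225 MPa
Pore pressure P_p = 1030 kg/m³ × 10 m/s² × 2210 m = 2.276×10^7 Pa = 22.76 MPa
Effective stress σ' = σ_v − P_p = 43.23 − 22.76 = 20.462 MPa = 204.62 bar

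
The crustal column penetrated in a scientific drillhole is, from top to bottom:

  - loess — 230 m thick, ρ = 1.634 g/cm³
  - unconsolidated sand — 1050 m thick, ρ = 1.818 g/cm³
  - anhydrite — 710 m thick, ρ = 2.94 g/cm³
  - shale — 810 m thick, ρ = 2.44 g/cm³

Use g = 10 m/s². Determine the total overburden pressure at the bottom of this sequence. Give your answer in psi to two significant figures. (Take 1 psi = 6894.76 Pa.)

loess: 1634 kg/m³ × 10 m/s² × 230 m = 3.758×10^6 Pa = 545.1 psi
unconsolidated sand: 1818 kg/m³ × 10 m/s² × 1050 m = 1.909×10^7 Pa = 2769 psi
anhydrite: 2940 kg/m³ × 10 m/s² × 710 m = 2.087×10^7 Pa = 3028 psi
shale: 2440 kg/m³ × 10 m/s² × 810 m = 1.976×10^7 Pa = 2867 psi
Total = 545.1 + 2769 + 3028 + 2867 = 9207.8 psi

9200 psi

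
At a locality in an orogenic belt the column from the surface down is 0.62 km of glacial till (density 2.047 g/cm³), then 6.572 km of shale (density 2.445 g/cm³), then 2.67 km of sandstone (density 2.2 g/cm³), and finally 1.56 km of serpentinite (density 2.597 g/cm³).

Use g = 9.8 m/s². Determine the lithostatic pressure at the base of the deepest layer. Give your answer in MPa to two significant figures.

270 MPa

glacial till: 2047 kg/m³ × 9.8 m/s² × 620 m = 1.244×10^7 Pa = 12.44 MPa
shale: 2445 kg/m³ × 9.8 m/s² × 6572 m = 1.575×10^8 Pa = 157.5 MPa
sandstone: 2200 kg/m³ × 9.8 m/s² × 2670 m = 5.757×10^7 Pa = 57.57 MPa
serpentinite: 2597 kg/m³ × 9.8 m/s² × 1560 m = 3.970×10^7 Pa = 39.70 MPa
Total = 12.44 + 157.5 + 57.57 + 39.70 = 267.18 MPa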